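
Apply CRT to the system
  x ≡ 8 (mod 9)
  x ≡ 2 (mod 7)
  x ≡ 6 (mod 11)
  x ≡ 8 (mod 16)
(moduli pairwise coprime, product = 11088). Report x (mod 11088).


Product of moduli M = 9 · 7 · 11 · 16 = 11088.
Merge one congruence at a time:
  Start: x ≡ 8 (mod 9).
  Combine with x ≡ 2 (mod 7); new modulus lcm = 63.
    Write x = 8 + 9·t and substitute into x ≡ 2 (mod 7): 9·t ≡ 2 − 8 = -6 (mod 7).
    Reduce coefficients mod 7: 2·t ≡ 1 (mod 7).
    The inverse of 2 mod 7 is 4 (since 2·4 = 8 = 1·7 + 1), so t ≡ 4·1 = 4 ≡ 4 (mod 7).
    Then x = 8 + 9·4 = 44, valid modulo lcm(9, 7) = 63: x ≡ 44 (mod 63).
  Combine with x ≡ 6 (mod 11); new modulus lcm = 693.
    Write x = 44 + 63·t and substitute into x ≡ 6 (mod 11): 63·t ≡ 6 − 44 = -38 (mod 11).
    Reduce coefficients mod 11: 8·t ≡ 6 (mod 11).
    The inverse of 8 mod 11 is 7 (since 8·7 = 56 = 5·11 + 1), so t ≡ 7·6 = 42 ≡ 9 (mod 11).
    Then x = 44 + 63·9 = 611, valid modulo lcm(63, 11) = 693: x ≡ 611 (mod 693).
  Combine with x ≡ 8 (mod 16); new modulus lcm = 11088.
    Write x = 611 + 693·t and substitute into x ≡ 8 (mod 16): 693·t ≡ 8 − 611 = -603 (mod 16).
    Reduce coefficients mod 16: 5·t ≡ 5 (mod 16).
    The inverse of 5 mod 16 is 13 (since 5·13 = 65 = 4·16 + 1), so t ≡ 13·5 = 65 ≡ 1 (mod 16).
    Then x = 611 + 693·1 = 1304, valid modulo lcm(693, 16) = 11088: x ≡ 1304 (mod 11088).
Verify against each original: 1304 mod 9 = 8, 1304 mod 7 = 2, 1304 mod 11 = 6, 1304 mod 16 = 8.

x ≡ 1304 (mod 11088).


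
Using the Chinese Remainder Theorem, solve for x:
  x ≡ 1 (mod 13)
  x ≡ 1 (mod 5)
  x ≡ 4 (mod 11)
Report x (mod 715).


Moduli 13, 5, 11 are pairwise coprime; by CRT there is a unique solution modulo M = 13 · 5 · 11 = 715.
Solve pairwise, accumulating the modulus:
  Start with x ≡ 1 (mod 13).
  Combine with x ≡ 1 (mod 5): since gcd(13, 5) = 1, we get a unique residue mod 65.
    Write x = 1 + 13·t and substitute into x ≡ 1 (mod 5): 13·t ≡ 1 − 1 = 0 (mod 5).
    Reduce coefficients mod 5: 3·t ≡ 0 (mod 5).
    The inverse of 3 mod 5 is 2 (since 3·2 = 6 = 1·5 + 1), so t ≡ 2·0 = 0 ≡ 0 (mod 5).
    Then x = 1 + 13·0 = 1, valid modulo lcm(13, 5) = 65: x ≡ 1 (mod 65).
  Combine with x ≡ 4 (mod 11): since gcd(65, 11) = 1, we get a unique residue mod 715.
    Write x = 1 + 65·t and substitute into x ≡ 4 (mod 11): 65·t ≡ 4 − 1 = 3 (mod 11).
    Reduce coefficients mod 11: 10·t ≡ 3 (mod 11).
    The inverse of 10 mod 11 is 10 (since 10·10 = 100 = 9·11 + 1), so t ≡ 10·3 = 30 ≡ 8 (mod 11).
    Then x = 1 + 65·8 = 521, valid modulo lcm(65, 11) = 715: x ≡ 521 (mod 715).
Verify: 521 mod 13 = 1 ✓, 521 mod 5 = 1 ✓, 521 mod 11 = 4 ✓.

x ≡ 521 (mod 715).


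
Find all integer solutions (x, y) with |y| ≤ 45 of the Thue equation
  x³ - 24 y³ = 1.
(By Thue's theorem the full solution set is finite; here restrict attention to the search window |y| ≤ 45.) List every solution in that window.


The equation is x³ - 24y³ = 1. For fixed y, x³ = 24·y³ + 1, so a solution requires the RHS to be a perfect cube.
Strategy: iterate y from -45 to 45, compute RHS = 24·y³ + 1, and check whether it is a (positive or negative) perfect cube.
Check small values of y:
  y = 0: RHS = 1 = (1)³ ⇒ x = 1 works.
  y = 1: RHS = 25 is not a perfect cube.
  y = -1: RHS = -23 is not a perfect cube.
  y = 2: RHS = 193 is not a perfect cube.
  y = -2: RHS = -191 is not a perfect cube.
  y = 3: RHS = 649 is not a perfect cube.
  y = -3: RHS = -647 is not a perfect cube.
Continuing the search up to |y| = 45 finds no further solutions beyond those listed.
Collected solutions: (1, 0).

Solutions (with |y| ≤ 45): (1, 0).


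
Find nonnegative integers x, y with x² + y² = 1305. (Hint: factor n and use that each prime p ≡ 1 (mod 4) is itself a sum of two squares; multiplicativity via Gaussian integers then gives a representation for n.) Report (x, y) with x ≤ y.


Step 1: Factor n = 1305 = 3^2 · 5 · 29.
Step 2: Check the mod-4 condition on each prime factor: 3 ≡ 3 (mod 4), exponent 2 (must be even); 5 ≡ 1 (mod 4), exponent 1; 29 ≡ 1 (mod 4), exponent 1.
All primes ≡ 3 (mod 4) appear to even exponent (or don't appear), so by the two-squares theorem n IS expressible as a sum of two squares.
Step 3: Build a representation. Group n = k² · m with k = 3 and m = 5 · 29 = 145 (a product of primes ≡ 1 (mod 4)); a representation of m scales to one of n via (k·x)² + (k·y)² = k²(x² + y²). Each prime p ≡ 1 (mod 4) is itself a sum of two squares; find a² by testing p − a² for a perfect square:
  5: 5 − 1² = 4 = 2² ⇒ 5 = 1² + 2².
  29: 29 − 1² = 28, 29 − 2² = 25 = 5² ⇒ 29 = 2² + 5².
  Combine using the Brahmagupta–Fibonacci identity (a² + b²)(c² + d²) = (ac − bd)² + (ad + bc)² = (ac + bd)² + (ad − bc)²:
  5 · 29 = 145: from (1² + 2²)(2² + 5²), take (1·2 − 2·5, 1·5 + 2·2) = (2 − 10, 5 + 4) = (-8, 9); dropping signs (only squares matter) gives (8, 9); check 8² + 9² = 64 + 81 = 145 ✓.
  Scale by k = 3: (3·8, 3·9) = (24, 27).
Step 4: Order so x ≤ y and verify: 24² + 27² = 576 + 729 = 1305 = n. ✓

n = 1305 = 24² + 27² (one valid representation with x ≤ y).


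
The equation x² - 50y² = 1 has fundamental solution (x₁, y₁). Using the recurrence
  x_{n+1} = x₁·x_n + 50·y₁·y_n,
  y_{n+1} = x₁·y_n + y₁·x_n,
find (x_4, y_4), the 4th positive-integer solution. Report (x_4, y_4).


Step 1: Find the fundamental solution (x₁, y₁) of x² - 50y² = 1.
  Expand √50 as a continued fraction. a₀ = ⌊√50⌋ = 7; iterate m_{k+1} = d_k·a_k − m_k, d_{k+1} = (50 − m_{k+1}²)/d_k, a_{k+1} = ⌊(a₀ + m_{k+1})/d_{k+1}⌋ (starting m₀ = 0, d₀ = 1), with convergents p_k = a_k·p_{k-1} + p_{k-2}, q_k = a_k·q_{k-1} + q_{k-2} (p₋₁ = 1, q₋₁ = 0):
  k = 0: a₀ = 7; p₀/q₀ = 7/1; p₀² − 50·q₀² = 49 − 50 = -1.
  k = 1: m = 7, d = 1, a = ⌊(7 + 7)/1⌋ = 14; p/q = (14·7 + 1)/(14·1 + 0) = 99/14; p² − 50·q² = 9801 − 9800 = 1.
  The first convergent with p² − 50·q² = 1 gives the fundamental solution (x₁, y₁) = (99, 14).
Step 2: Apply the recurrence (x_{n+1}, y_{n+1}) = (x₁x_n + 50y₁y_n, x₁y_n + y₁x_n) repeatedly.
  From (x_1, y_1) = (99, 14): x_2 = 99·99 + 50·14·14 = 19601; y_2 = 99·14 + 14·99 = 2772.
  From (x_2, y_2) = (19601, 2772): x_3 = 99·19601 + 50·14·2772 = 3880899; y_3 = 99·2772 + 14·19601 = 548842.
  From (x_3, y_3) = (3880899, 548842): x_4 = 99·3880899 + 50·14·548842 = 768398401; y_4 = 99·548842 + 14·3880899 = 108667944.
Step 3: Verify x_4² - 50·y_4² = 590436102659356801 - 590436102659356800 = 1 (should be 1). ✓

(x_1, y_1) = (99, 14); (x_4, y_4) = (768398401, 108667944).


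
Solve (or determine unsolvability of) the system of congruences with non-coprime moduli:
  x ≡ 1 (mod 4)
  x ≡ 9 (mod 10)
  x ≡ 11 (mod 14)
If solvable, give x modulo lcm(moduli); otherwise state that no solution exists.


Moduli 4, 10, 14 are not pairwise coprime, so CRT works modulo lcm(m_i) when all pairwise compatibility conditions hold.
Pairwise compatibility: gcd(m_i, m_j) must divide a_i - a_j for every pair.
Merge one congruence at a time:
  Start: x ≡ 1 (mod 4).
  Combine with x ≡ 9 (mod 10): gcd(4, 10) = 2; 9 - 1 = 8, which IS divisible by 2, so compatible.
    Write x = 1 + 4·t and substitute into x ≡ 9 (mod 10): 4·t ≡ 9 − 1 = 8 (mod 10).
    Divide the congruence (and modulus) by g = 2: 2·t ≡ 4 (mod 5).
    The inverse of 2 mod 5 is 3 (since 2·3 = 6 = 1·5 + 1), so t ≡ 3·4 = 12 ≡ 2 (mod 5).
    Then x = 1 + 4·2 = 9, valid modulo lcm(4, 10) = 20: x ≡ 9 (mod 20).
  Combine with x ≡ 11 (mod 14): gcd(20, 14) = 2; 11 - 9 = 2, which IS divisible by 2, so compatible.
    Write x = 9 + 20·t and substitute into x ≡ 11 (mod 14): 20·t ≡ 11 − 9 = 2 (mod 14).
    Divide the congruence (and modulus) by g = 2: 10·t ≡ 1 (mod 7).
    Reduce coefficients mod 7: 3·t ≡ 1 (mod 7).
    The inverse of 3 mod 7 is 5 (since 3·5 = 15 = 2·7 + 1), so t ≡ 5·1 = 5 ≡ 5 (mod 7).
    Then x = 9 + 20·5 = 109, valid modulo lcm(20, 14) = 140: x ≡ 109 (mod 140).
Verify: 109 mod 4 = 1, 109 mod 10 = 9, 109 mod 14 = 11.

x ≡ 109 (mod 140).


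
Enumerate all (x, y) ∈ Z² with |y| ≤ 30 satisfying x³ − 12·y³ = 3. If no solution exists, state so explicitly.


The equation is x³ - 12y³ = 3. For fixed y, x³ = 12·y³ + 3, so a solution requires the RHS to be a perfect cube.
Strategy: iterate y from -30 to 30, compute RHS = 12·y³ + 3, and check whether it is a (positive or negative) perfect cube.
Check small values of y:
  y = 0: RHS = 3 is not a perfect cube.
  y = 1: RHS = 15 is not a perfect cube.
  y = -1: RHS = -9 is not a perfect cube.
  y = 2: RHS = 99 is not a perfect cube.
  y = -2: RHS = -93 is not a perfect cube.
  y = 3: RHS = 327 is not a perfect cube.
  y = -3: RHS = -321 is not a perfect cube.
Continuing the search up to |y| = 30 finds no solutions either.
No (x, y) in the scanned range satisfies the equation.

No integer solutions with |y| ≤ 30.


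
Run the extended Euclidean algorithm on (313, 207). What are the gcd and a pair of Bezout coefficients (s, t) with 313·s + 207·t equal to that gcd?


Euclidean algorithm on (313, 207) — divide until remainder is 0:
  313 = 1 · 207 + 106
  207 = 1 · 106 + 101
  106 = 1 · 101 + 5
  101 = 20 · 5 + 1
  5 = 5 · 1 + 0
gcd(313, 207) = 1.
Track Bezout coefficients alongside the remainders: start with r₀ = 313 = a·1 + b·0 (s = 1, t = 0) and r₁ = 207 = a·0 + b·1 (s = 0, t = 1); each new remainder r_{k+1} = r_{k-1} − q_k·r_k inherits s_{k+1} = s_{k-1} − q_k·s_k, t_{k+1} = t_{k-1} − q_k·t_k, so r_k = a·s_k + b·t_k at every step:
  q = 1: r = 106, s = 1 − 1·0 = 1, t = 0 − 1·1 = -1  (check: 313·1 + 207·(-1) = 106)
  q = 1: r = 101, s = 0 − 1·1 = -1, t = 1 − 1·(-1) = 2  (check: 313·(-1) + 207·2 = 101)
  q = 1: r = 5, s = 1 − 1·(-1) = 2, t = -1 − 1·2 = -3  (check: 313·2 + 207·(-3) = 5)
  q = 20: r = 1, s = -1 − 20·2 = -41, t = 2 − 20·(-3) = 62  (check: 313·(-41) + 207·62 = 1)
The row with r = 1 (the gcd) gives the Bezout coefficients s = -41, t = 62.
Result: 313 · (-41) + 207 · (62) = 1.

gcd(313, 207) = 1; s = -41, t = 62 (check: 313·(-41) + 207·62 = 1).


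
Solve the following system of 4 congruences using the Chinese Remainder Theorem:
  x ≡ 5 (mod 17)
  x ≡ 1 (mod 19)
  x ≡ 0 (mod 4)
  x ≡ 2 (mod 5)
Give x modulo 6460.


Product of moduli M = 17 · 19 · 4 · 5 = 6460.
Merge one congruence at a time:
  Start: x ≡ 5 (mod 17).
  Combine with x ≡ 1 (mod 19); new modulus lcm = 323.
    Write x = 5 + 17·t and substitute into x ≡ 1 (mod 19): 17·t ≡ 1 − 5 = -4 (mod 19).
    Reduce coefficients mod 19: 17·t ≡ 15 (mod 19).
    The inverse of 17 mod 19 is 9 (since 17·9 = 153 = 8·19 + 1), so t ≡ 9·15 = 135 ≡ 2 (mod 19).
    Then x = 5 + 17·2 = 39, valid modulo lcm(17, 19) = 323: x ≡ 39 (mod 323).
  Combine with x ≡ 0 (mod 4); new modulus lcm = 1292.
    Write x = 39 + 323·t and substitute into x ≡ 0 (mod 4): 323·t ≡ 0 − 39 = -39 (mod 4).
    Reduce coefficients mod 4: 3·t ≡ 1 (mod 4).
    The inverse of 3 mod 4 is 3 (since 3·3 = 9 = 2·4 + 1), so t ≡ 3·1 = 3 ≡ 3 (mod 4).
    Then x = 39 + 323·3 = 1008, valid modulo lcm(323, 4) = 1292: x ≡ 1008 (mod 1292).
  Combine with x ≡ 2 (mod 5); new modulus lcm = 6460.
    Write x = 1008 + 1292·t and substitute into x ≡ 2 (mod 5): 1292·t ≡ 2 − 1008 = -1006 (mod 5).
    Reduce coefficients mod 5: 2·t ≡ 4 (mod 5).
    The inverse of 2 mod 5 is 3 (since 2·3 = 6 = 1·5 + 1), so t ≡ 3·4 = 12 ≡ 2 (mod 5).
    Then x = 1008 + 1292·2 = 3592, valid modulo lcm(1292, 5) = 6460: x ≡ 3592 (mod 6460).
Verify against each original: 3592 mod 17 = 5, 3592 mod 19 = 1, 3592 mod 4 = 0, 3592 mod 5 = 2.

x ≡ 3592 (mod 6460).


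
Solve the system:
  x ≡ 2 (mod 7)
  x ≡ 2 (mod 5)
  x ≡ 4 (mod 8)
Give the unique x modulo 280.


Moduli 7, 5, 8 are pairwise coprime; by CRT there is a unique solution modulo M = 7 · 5 · 8 = 280.
Solve pairwise, accumulating the modulus:
  Start with x ≡ 2 (mod 7).
  Combine with x ≡ 2 (mod 5): since gcd(7, 5) = 1, we get a unique residue mod 35.
    Write x = 2 + 7·t and substitute into x ≡ 2 (mod 5): 7·t ≡ 2 − 2 = 0 (mod 5).
    Reduce coefficients mod 5: 2·t ≡ 0 (mod 5).
    The inverse of 2 mod 5 is 3 (since 2·3 = 6 = 1·5 + 1), so t ≡ 3·0 = 0 ≡ 0 (mod 5).
    Then x = 2 + 7·0 = 2, valid modulo lcm(7, 5) = 35: x ≡ 2 (mod 35).
  Combine with x ≡ 4 (mod 8): since gcd(35, 8) = 1, we get a unique residue mod 280.
    Write x = 2 + 35·t and substitute into x ≡ 4 (mod 8): 35·t ≡ 4 − 2 = 2 (mod 8).
    Reduce coefficients mod 8: 3·t ≡ 2 (mod 8).
    The inverse of 3 mod 8 is 3 (since 3·3 = 9 = 1·8 + 1), so t ≡ 3·2 = 6 ≡ 6 (mod 8).
    Then x = 2 + 35·6 = 212, valid modulo lcm(35, 8) = 280: x ≡ 212 (mod 280).
Verify: 212 mod 7 = 2 ✓, 212 mod 5 = 2 ✓, 212 mod 8 = 4 ✓.

x ≡ 212 (mod 280).


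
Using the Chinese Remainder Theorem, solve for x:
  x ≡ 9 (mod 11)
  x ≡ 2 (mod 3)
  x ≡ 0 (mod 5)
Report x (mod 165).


Moduli 11, 3, 5 are pairwise coprime; by CRT there is a unique solution modulo M = 11 · 3 · 5 = 165.
Solve pairwise, accumulating the modulus:
  Start with x ≡ 9 (mod 11).
  Combine with x ≡ 2 (mod 3): since gcd(11, 3) = 1, we get a unique residue mod 33.
    Write x = 9 + 11·t and substitute into x ≡ 2 (mod 3): 11·t ≡ 2 − 9 = -7 (mod 3).
    Reduce coefficients mod 3: 2·t ≡ 2 (mod 3).
    The inverse of 2 mod 3 is 2 (since 2·2 = 4 = 1·3 + 1), so t ≡ 2·2 = 4 ≡ 1 (mod 3).
    Then x = 9 + 11·1 = 20, valid modulo lcm(11, 3) = 33: x ≡ 20 (mod 33).
  Combine with x ≡ 0 (mod 5): since gcd(33, 5) = 1, we get a unique residue mod 165.
    Write x = 20 + 33·t and substitute into x ≡ 0 (mod 5): 33·t ≡ 0 − 20 = -20 (mod 5).
    Reduce coefficients mod 5: 3·t ≡ 0 (mod 5).
    The inverse of 3 mod 5 is 2 (since 3·2 = 6 = 1·5 + 1), so t ≡ 2·0 = 0 ≡ 0 (mod 5).
    Then x = 20 + 33·0 = 20, valid modulo lcm(33, 5) = 165: x ≡ 20 (mod 165).
Verify: 20 mod 11 = 9 ✓, 20 mod 3 = 2 ✓, 20 mod 5 = 0 ✓.

x ≡ 20 (mod 165).


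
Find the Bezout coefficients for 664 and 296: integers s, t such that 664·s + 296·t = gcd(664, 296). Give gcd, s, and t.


Euclidean algorithm on (664, 296) — divide until remainder is 0:
  664 = 2 · 296 + 72
  296 = 4 · 72 + 8
  72 = 9 · 8 + 0
gcd(664, 296) = 8.
Track Bezout coefficients alongside the remainders: start with r₀ = 664 = a·1 + b·0 (s = 1, t = 0) and r₁ = 296 = a·0 + b·1 (s = 0, t = 1); each new remainder r_{k+1} = r_{k-1} − q_k·r_k inherits s_{k+1} = s_{k-1} − q_k·s_k, t_{k+1} = t_{k-1} − q_k·t_k, so r_k = a·s_k + b·t_k at every step:
  q = 2: r = 72, s = 1 − 2·0 = 1, t = 0 − 2·1 = -2  (check: 664·1 + 296·(-2) = 72)
  q = 4: r = 8, s = 0 − 4·1 = -4, t = 1 − 4·(-2) = 9  (check: 664·(-4) + 296·9 = 8)
The row with r = 8 (the gcd) gives the Bezout coefficients s = -4, t = 9.
Result: 664 · (-4) + 296 · (9) = 8.

gcd(664, 296) = 8; s = -4, t = 9 (check: 664·(-4) + 296·9 = 8).


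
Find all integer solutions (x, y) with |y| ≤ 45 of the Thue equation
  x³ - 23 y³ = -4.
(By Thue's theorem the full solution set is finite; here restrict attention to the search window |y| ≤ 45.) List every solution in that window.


The equation is x³ - 23y³ = -4. For fixed y, x³ = 23·y³ − 4, so a solution requires the RHS to be a perfect cube.
Strategy: iterate y from -45 to 45, compute RHS = 23·y³ − 4, and check whether it is a (positive or negative) perfect cube.
Check small values of y:
  y = 0: RHS = -4 is not a perfect cube.
  y = 1: RHS = 19 is not a perfect cube.
  y = -1: RHS = -27 = (-3)³ ⇒ x = -3 works.
  y = 2: RHS = 180 is not a perfect cube.
  y = -2: RHS = -188 is not a perfect cube.
  y = 3: RHS = 617 is not a perfect cube.
  y = -3: RHS = -625 is not a perfect cube.
Continuing the search up to |y| = 45 finds no further solutions beyond those listed.
Collected solutions: (-3, -1).

Solutions (with |y| ≤ 45): (-3, -1).


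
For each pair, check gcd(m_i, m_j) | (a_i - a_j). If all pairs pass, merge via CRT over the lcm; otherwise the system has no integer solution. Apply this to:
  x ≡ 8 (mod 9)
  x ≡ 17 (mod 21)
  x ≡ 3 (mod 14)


Moduli 9, 21, 14 are not pairwise coprime, so CRT works modulo lcm(m_i) when all pairwise compatibility conditions hold.
Pairwise compatibility: gcd(m_i, m_j) must divide a_i - a_j for every pair.
Merge one congruence at a time:
  Start: x ≡ 8 (mod 9).
  Combine with x ≡ 17 (mod 21): gcd(9, 21) = 3; 17 - 8 = 9, which IS divisible by 3, so compatible.
    Write x = 8 + 9·t and substitute into x ≡ 17 (mod 21): 9·t ≡ 17 − 8 = 9 (mod 21).
    Divide the congruence (and modulus) by g = 3: 3·t ≡ 3 (mod 7).
    The inverse of 3 mod 7 is 5 (since 3·5 = 15 = 2·7 + 1), so t ≡ 5·3 = 15 ≡ 1 (mod 7).
    Then x = 8 + 9·1 = 17, valid modulo lcm(9, 21) = 63: x ≡ 17 (mod 63).
  Combine with x ≡ 3 (mod 14): gcd(63, 14) = 7; 3 - 17 = -14, which IS divisible by 7, so compatible.
    Write x = 17 + 63·t and substitute into x ≡ 3 (mod 14): 63·t ≡ 3 − 17 = -14 (mod 14).
    Divide the congruence (and modulus) by g = 7: 9·t ≡ -2 (mod 2).
    Reduce coefficients mod 2: 1·t ≡ 0 (mod 2).
    So t ≡ 0 (mod 2).
    Then x = 17 + 63·0 = 17, valid modulo lcm(63, 14) = 126: x ≡ 17 (mod 126).
Verify: 17 mod 9 = 8, 17 mod 21 = 17, 17 mod 14 = 3.

x ≡ 17 (mod 126).


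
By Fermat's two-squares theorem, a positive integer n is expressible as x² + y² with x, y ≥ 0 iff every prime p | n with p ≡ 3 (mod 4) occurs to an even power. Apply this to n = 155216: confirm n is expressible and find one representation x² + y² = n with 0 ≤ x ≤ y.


Step 1: Factor n = 155216 = 2^4 · 89 · 109.
Step 2: Check the mod-4 condition on each prime factor: 2 = 2 (special); 89 ≡ 1 (mod 4), exponent 1; 109 ≡ 1 (mod 4), exponent 1.
All primes ≡ 3 (mod 4) appear to even exponent (or don't appear), so by the two-squares theorem n IS expressible as a sum of two squares.
Step 3: Build a representation. Group n = k² · m with k = 4 and m = 89 · 109 = 9701 (a product of primes ≡ 1 (mod 4)); a representation of m scales to one of n via (k·x)² + (k·y)² = k²(x² + y²). Each prime p ≡ 1 (mod 4) is itself a sum of two squares; find a² by testing p − a² for a perfect square:
  89: 89 − 1² = 88, 89 − 2² = 85, 89 − 3² = 80, 89 − 4² = 73, 89 − 5² = 64 = 8² ⇒ 89 = 5² + 8².
  109: 109 − 1² = 108, 109 − 2² = 105, 109 − 3² = 100 = 10² ⇒ 109 = 3² + 10².
  Combine using the Brahmagupta–Fibonacci identity (a² + b²)(c² + d²) = (ac − bd)² + (ad + bc)² = (ac + bd)² + (ad − bc)²:
  89 · 109 = 9701: from (5² + 8²)(3² + 10²), take (5·3 − 8·10, 5·10 + 8·3) = (15 − 80, 50 + 24) = (-65, 74); dropping signs (only squares matter) gives (65, 74); check 65² + 74² = 4225 + 5476 = 9701 ✓.
  Scale by k = 4: (4·65, 4·74) = (260, 296).
Step 4: Order so x ≤ y and verify: 260² + 296² = 67600 + 87616 = 155216 = n. ✓

n = 155216 = 260² + 296² (one valid representation with x ≤ y).


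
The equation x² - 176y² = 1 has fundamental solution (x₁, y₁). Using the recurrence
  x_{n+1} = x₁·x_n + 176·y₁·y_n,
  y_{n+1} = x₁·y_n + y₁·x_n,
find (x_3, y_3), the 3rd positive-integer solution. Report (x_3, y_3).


Step 1: Find the fundamental solution (x₁, y₁) of x² - 176y² = 1.
  Expand √176 as a continued fraction. a₀ = ⌊√176⌋ = 13; iterate m_{k+1} = d_k·a_k − m_k, d_{k+1} = (176 − m_{k+1}²)/d_k, a_{k+1} = ⌊(a₀ + m_{k+1})/d_{k+1}⌋ (starting m₀ = 0, d₀ = 1), with convergents p_k = a_k·p_{k-1} + p_{k-2}, q_k = a_k·q_{k-1} + q_{k-2} (p₋₁ = 1, q₋₁ = 0):
  k = 0: a₀ = 13; p₀/q₀ = 13/1; p₀² − 176·q₀² = 169 − 176 = -7.
  k = 1: m = 13, d = 7, a = ⌊(13 + 13)/7⌋ = 3; p/q = (3·13 + 1)/(3·1 + 0) = 40/3; p² − 176·q² = 1600 − 1584 = 16.
  k = 2: m = 8, d = 16, a = ⌊(13 + 8)/16⌋ = 1; p/q = (1·40 + 13)/(1·3 + 1) = 53/4; p² − 176·q² = 2809 − 2816 = -7.
  k = 3: m = 8, d = 7, a = ⌊(13 + 8)/7⌋ = 3; p/q = (3·53 + 40)/(3·4 + 3) = 199/15; p² − 176·q² = 39601 − 39600 = 1.
  The first convergent with p² − 176·q² = 1 gives the fundamental solution (x₁, y₁) = (199, 15).
Step 2: Apply the recurrence (x_{n+1}, y_{n+1}) = (x₁x_n + 176y₁y_n, x₁y_n + y₁x_n) repeatedly.
  From (x_1, y_1) = (199, 15): x_2 = 199·199 + 176·15·15 = 79201; y_2 = 199·15 + 15·199 = 5970.
  From (x_2, y_2) = (79201, 5970): x_3 = 199·79201 + 176·15·5970 = 31521799; y_3 = 199·5970 + 15·79201 = 2376045.
Step 3: Verify x_3² - 176·y_3² = 993623812196401 - 993623812196400 = 1 (should be 1). ✓

(x_1, y_1) = (199, 15); (x_3, y_3) = (31521799, 2376045).


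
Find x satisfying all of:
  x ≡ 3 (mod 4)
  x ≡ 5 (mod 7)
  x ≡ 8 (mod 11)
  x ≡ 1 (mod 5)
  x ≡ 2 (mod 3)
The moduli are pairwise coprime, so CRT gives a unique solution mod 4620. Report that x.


Product of moduli M = 4 · 7 · 11 · 5 · 3 = 4620.
Merge one congruence at a time:
  Start: x ≡ 3 (mod 4).
  Combine with x ≡ 5 (mod 7); new modulus lcm = 28.
    Write x = 3 + 4·t and substitute into x ≡ 5 (mod 7): 4·t ≡ 5 − 3 = 2 (mod 7).
    The inverse of 4 mod 7 is 2 (since 4·2 = 8 = 1·7 + 1), so t ≡ 2·2 = 4 ≡ 4 (mod 7).
    Then x = 3 + 4·4 = 19, valid modulo lcm(4, 7) = 28: x ≡ 19 (mod 28).
  Combine with x ≡ 8 (mod 11); new modulus lcm = 308.
    Write x = 19 + 28·t and substitute into x ≡ 8 (mod 11): 28·t ≡ 8 − 19 = -11 (mod 11).
    Reduce coefficients mod 11: 6·t ≡ 0 (mod 11).
    The inverse of 6 mod 11 is 2 (since 6·2 = 12 = 1·11 + 1), so t ≡ 2·0 = 0 ≡ 0 (mod 11).
    Then x = 19 + 28·0 = 19, valid modulo lcm(28, 11) = 308: x ≡ 19 (mod 308).
  Combine with x ≡ 1 (mod 5); new modulus lcm = 1540.
    Write x = 19 + 308·t and substitute into x ≡ 1 (mod 5): 308·t ≡ 1 − 19 = -18 (mod 5).
    Reduce coefficients mod 5: 3·t ≡ 2 (mod 5).
    The inverse of 3 mod 5 is 2 (since 3·2 = 6 = 1·5 + 1), so t ≡ 2·2 = 4 ≡ 4 (mod 5).
    Then x = 19 + 308·4 = 1251, valid modulo lcm(308, 5) = 1540: x ≡ 1251 (mod 1540).
  Combine with x ≡ 2 (mod 3); new modulus lcm = 4620.
    Write x = 1251 + 1540·t and substitute into x ≡ 2 (mod 3): 1540·t ≡ 2 − 1251 = -1249 (mod 3).
    Reduce coefficients mod 3: 1·t ≡ 2 (mod 3).
    So t ≡ 2 (mod 3).
    Then x = 1251 + 1540·2 = 4331, valid modulo lcm(1540, 3) = 4620: x ≡ 4331 (mod 4620).
Verify against each original: 4331 mod 4 = 3, 4331 mod 7 = 5, 4331 mod 11 = 8, 4331 mod 5 = 1, 4331 mod 3 = 2.

x ≡ 4331 (mod 4620).


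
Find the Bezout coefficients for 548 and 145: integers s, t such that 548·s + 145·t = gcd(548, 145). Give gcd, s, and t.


Euclidean algorithm on (548, 145) — divide until remainder is 0:
  548 = 3 · 145 + 113
  145 = 1 · 113 + 32
  113 = 3 · 32 + 17
  32 = 1 · 17 + 15
  17 = 1 · 15 + 2
  15 = 7 · 2 + 1
  2 = 2 · 1 + 0
gcd(548, 145) = 1.
Track Bezout coefficients alongside the remainders: start with r₀ = 548 = a·1 + b·0 (s = 1, t = 0) and r₁ = 145 = a·0 + b·1 (s = 0, t = 1); each new remainder r_{k+1} = r_{k-1} − q_k·r_k inherits s_{k+1} = s_{k-1} − q_k·s_k, t_{k+1} = t_{k-1} − q_k·t_k, so r_k = a·s_k + b·t_k at every step:
  q = 3: r = 113, s = 1 − 3·0 = 1, t = 0 − 3·1 = -3  (check: 548·1 + 145·(-3) = 113)
  q = 1: r = 32, s = 0 − 1·1 = -1, t = 1 − 1·(-3) = 4  (check: 548·(-1) + 145·4 = 32)
  q = 3: r = 17, s = 1 − 3·(-1) = 4, t = -3 − 3·4 = -15  (check: 548·4 + 145·(-15) = 17)
  q = 1: r = 15, s = -1 − 1·4 = -5, t = 4 − 1·(-15) = 19  (check: 548·(-5) + 145·19 = 15)
  q = 1: r = 2, s = 4 − 1·(-5) = 9, t = -15 − 1·19 = -34  (check: 548·9 + 145·(-34) = 2)
  q = 7: r = 1, s = -5 − 7·9 = -68, t = 19 − 7·(-34) = 257  (check: 548·(-68) + 145·257 = 1)
The row with r = 1 (the gcd) gives the Bezout coefficients s = -68, t = 257.
Result: 548 · (-68) + 145 · (257) = 1.

gcd(548, 145) = 1; s = -68, t = 257 (check: 548·(-68) + 145·257 = 1).


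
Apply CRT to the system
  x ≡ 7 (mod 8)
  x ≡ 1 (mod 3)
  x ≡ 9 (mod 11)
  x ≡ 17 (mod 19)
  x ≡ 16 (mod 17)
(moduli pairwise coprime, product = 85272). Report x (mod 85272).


Product of moduli M = 8 · 3 · 11 · 19 · 17 = 85272.
Merge one congruence at a time:
  Start: x ≡ 7 (mod 8).
  Combine with x ≡ 1 (mod 3); new modulus lcm = 24.
    Write x = 7 + 8·t and substitute into x ≡ 1 (mod 3): 8·t ≡ 1 − 7 = -6 (mod 3).
    Reduce coefficients mod 3: 2·t ≡ 0 (mod 3).
    The inverse of 2 mod 3 is 2 (since 2·2 = 4 = 1·3 + 1), so t ≡ 2·0 = 0 ≡ 0 (mod 3).
    Then x = 7 + 8·0 = 7, valid modulo lcm(8, 3) = 24: x ≡ 7 (mod 24).
  Combine with x ≡ 9 (mod 11); new modulus lcm = 264.
    Write x = 7 + 24·t and substitute into x ≡ 9 (mod 11): 24·t ≡ 9 − 7 = 2 (mod 11).
    Reduce coefficients mod 11: 2·t ≡ 2 (mod 11).
    The inverse of 2 mod 11 is 6 (since 2·6 = 12 = 1·11 + 1), so t ≡ 6·2 = 12 ≡ 1 (mod 11).
    Then x = 7 + 24·1 = 31, valid modulo lcm(24, 11) = 264: x ≡ 31 (mod 264).
  Combine with x ≡ 17 (mod 19); new modulus lcm = 5016.
    Write x = 31 + 264·t and substitute into x ≡ 17 (mod 19): 264·t ≡ 17 − 31 = -14 (mod 19).
    Reduce coefficients mod 19: 17·t ≡ 5 (mod 19).
    The inverse of 17 mod 19 is 9 (since 17·9 = 153 = 8·19 + 1), so t ≡ 9·5 = 45 ≡ 7 (mod 19).
    Then x = 31 + 264·7 = 1879, valid modulo lcm(264, 19) = 5016: x ≡ 1879 (mod 5016).
  Combine with x ≡ 16 (mod 17); new modulus lcm = 85272.
    Write x = 1879 + 5016·t and substitute into x ≡ 16 (mod 17): 5016·t ≡ 16 − 1879 = -1863 (mod 17).
    Reduce coefficients mod 17: 1·t ≡ 7 (mod 17).
    So t ≡ 7 (mod 17).
    Then x = 1879 + 5016·7 = 36991, valid modulo lcm(5016, 17) = 85272: x ≡ 36991 (mod 85272).
Verify against each original: 36991 mod 8 = 7, 36991 mod 3 = 1, 36991 mod 11 = 9, 36991 mod 19 = 17, 36991 mod 17 = 16.

x ≡ 36991 (mod 85272).


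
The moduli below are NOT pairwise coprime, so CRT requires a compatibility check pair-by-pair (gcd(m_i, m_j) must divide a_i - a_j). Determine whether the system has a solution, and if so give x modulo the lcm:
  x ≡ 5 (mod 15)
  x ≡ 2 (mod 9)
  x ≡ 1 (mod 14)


Moduli 15, 9, 14 are not pairwise coprime, so CRT works modulo lcm(m_i) when all pairwise compatibility conditions hold.
Pairwise compatibility: gcd(m_i, m_j) must divide a_i - a_j for every pair.
Merge one congruence at a time:
  Start: x ≡ 5 (mod 15).
  Combine with x ≡ 2 (mod 9): gcd(15, 9) = 3; 2 - 5 = -3, which IS divisible by 3, so compatible.
    Write x = 5 + 15·t and substitute into x ≡ 2 (mod 9): 15·t ≡ 2 − 5 = -3 (mod 9).
    Divide the congruence (and modulus) by g = 3: 5·t ≡ -1 (mod 3).
    Reduce coefficients mod 3: 2·t ≡ 2 (mod 3).
    The inverse of 2 mod 3 is 2 (since 2·2 = 4 = 1·3 + 1), so t ≡ 2·2 = 4 ≡ 1 (mod 3).
    Then x = 5 + 15·1 = 20, valid modulo lcm(15, 9) = 45: x ≡ 20 (mod 45).
  Combine with x ≡ 1 (mod 14): gcd(45, 14) = 1; 1 - 20 = -19, which IS divisible by 1, so compatible.
    Write x = 20 + 45·t and substitute into x ≡ 1 (mod 14): 45·t ≡ 1 − 20 = -19 (mod 14).
    Reduce coefficients mod 14: 3·t ≡ 9 (mod 14).
    The inverse of 3 mod 14 is 5 (since 3·5 = 15 = 1·14 + 1), so t ≡ 5·9 = 45 ≡ 3 (mod 14).
    Then x = 20 + 45·3 = 155, valid modulo lcm(45, 14) = 630: x ≡ 155 (mod 630).
Verify: 155 mod 15 = 5, 155 mod 9 = 2, 155 mod 14 = 1.

x ≡ 155 (mod 630).


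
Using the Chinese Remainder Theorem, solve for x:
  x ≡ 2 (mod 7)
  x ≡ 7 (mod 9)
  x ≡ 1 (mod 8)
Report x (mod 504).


Moduli 7, 9, 8 are pairwise coprime; by CRT there is a unique solution modulo M = 7 · 9 · 8 = 504.
Solve pairwise, accumulating the modulus:
  Start with x ≡ 2 (mod 7).
  Combine with x ≡ 7 (mod 9): since gcd(7, 9) = 1, we get a unique residue mod 63.
    Write x = 2 + 7·t and substitute into x ≡ 7 (mod 9): 7·t ≡ 7 − 2 = 5 (mod 9).
    The inverse of 7 mod 9 is 4 (since 7·4 = 28 = 3·9 + 1), so t ≡ 4·5 = 20 ≡ 2 (mod 9).
    Then x = 2 + 7·2 = 16, valid modulo lcm(7, 9) = 63: x ≡ 16 (mod 63).
  Combine with x ≡ 1 (mod 8): since gcd(63, 8) = 1, we get a unique residue mod 504.
    Write x = 16 + 63·t and substitute into x ≡ 1 (mod 8): 63·t ≡ 1 − 16 = -15 (mod 8).
    Reduce coefficients mod 8: 7·t ≡ 1 (mod 8).
    The inverse of 7 mod 8 is 7 (since 7·7 = 49 = 6·8 + 1), so t ≡ 7·1 = 7 ≡ 7 (mod 8).
    Then x = 16 + 63·7 = 457, valid modulo lcm(63, 8) = 504: x ≡ 457 (mod 504).
Verify: 457 mod 7 = 2 ✓, 457 mod 9 = 7 ✓, 457 mod 8 = 1 ✓.

x ≡ 457 (mod 504).


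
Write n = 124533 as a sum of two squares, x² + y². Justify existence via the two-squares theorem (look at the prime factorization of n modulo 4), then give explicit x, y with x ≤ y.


Step 1: Factor n = 124533 = 3^2 · 101 · 137.
Step 2: Check the mod-4 condition on each prime factor: 3 ≡ 3 (mod 4), exponent 2 (must be even); 101 ≡ 1 (mod 4), exponent 1; 137 ≡ 1 (mod 4), exponent 1.
All primes ≡ 3 (mod 4) appear to even exponent (or don't appear), so by the two-squares theorem n IS expressible as a sum of two squares.
Step 3: Build a representation. Group n = k² · m with k = 3 and m = 101 · 137 = 13837 (a product of primes ≡ 1 (mod 4)); a representation of m scales to one of n via (k·x)² + (k·y)² = k²(x² + y²). Each prime p ≡ 1 (mod 4) is itself a sum of two squares; find a² by testing p − a² for a perfect square:
  101: 101 − 1² = 100 = 10² ⇒ 101 = 1² + 10².
  137: 137 − 1² = 136, 137 − 2² = 133, 137 − 3² = 128, 137 − 4² = 121 = 11² ⇒ 137 = 4² + 11².
  Combine using the Brahmagupta–Fibonacci identity (a² + b²)(c² + d²) = (ac − bd)² + (ad + bc)² = (ac + bd)² + (ad − bc)²:
  101 · 137 = 13837: from (1² + 10²)(4² + 11²), take (1·4 − 10·11, 1·11 + 10·4) = (4 − 110, 11 + 40) = (-106, 51); dropping signs (only squares matter) gives (106, 51); check 106² + 51² = 11236 + 2601 = 13837 ✓.
  Scale by k = 3: (3·106, 3·51) = (318, 153).
Step 4: Order so x ≤ y and verify: 153² + 318² = 23409 + 101124 = 124533 = n. ✓

n = 124533 = 153² + 318² (one valid representation with x ≤ y).


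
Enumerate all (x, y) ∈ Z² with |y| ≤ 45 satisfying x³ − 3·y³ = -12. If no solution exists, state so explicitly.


The equation is x³ - 3y³ = -12. For fixed y, x³ = 3·y³ − 12, so a solution requires the RHS to be a perfect cube.
Strategy: iterate y from -45 to 45, compute RHS = 3·y³ − 12, and check whether it is a (positive or negative) perfect cube.
Check small values of y:
  y = 0: RHS = -12 is not a perfect cube.
  y = 1: RHS = -9 is not a perfect cube.
  y = -1: RHS = -15 is not a perfect cube.
  y = 2: RHS = 12 is not a perfect cube.
  y = -2: RHS = -36 is not a perfect cube.
  y = 3: RHS = 69 is not a perfect cube.
  y = -3: RHS = -93 is not a perfect cube.
Continuing the search up to |y| = 45 finds no solutions either.
No (x, y) in the scanned range satisfies the equation.

No integer solutions with |y| ≤ 45.


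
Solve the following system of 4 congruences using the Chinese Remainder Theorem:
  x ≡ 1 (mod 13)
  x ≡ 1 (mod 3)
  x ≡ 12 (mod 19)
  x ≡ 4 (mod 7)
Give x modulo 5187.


Product of moduli M = 13 · 3 · 19 · 7 = 5187.
Merge one congruence at a time:
  Start: x ≡ 1 (mod 13).
  Combine with x ≡ 1 (mod 3); new modulus lcm = 39.
    Write x = 1 + 13·t and substitute into x ≡ 1 (mod 3): 13·t ≡ 1 − 1 = 0 (mod 3).
    Reduce coefficients mod 3: 1·t ≡ 0 (mod 3).
    So t ≡ 0 (mod 3).
    Then x = 1 + 13·0 = 1, valid modulo lcm(13, 3) = 39: x ≡ 1 (mod 39).
  Combine with x ≡ 12 (mod 19); new modulus lcm = 741.
    Write x = 1 + 39·t and substitute into x ≡ 12 (mod 19): 39·t ≡ 12 − 1 = 11 (mod 19).
    Reduce coefficients mod 19: 1·t ≡ 11 (mod 19).
    So t ≡ 11 (mod 19).
    Then x = 1 + 39·11 = 430, valid modulo lcm(39, 19) = 741: x ≡ 430 (mod 741).
  Combine with x ≡ 4 (mod 7); new modulus lcm = 5187.
    Write x = 430 + 741·t and substitute into x ≡ 4 (mod 7): 741·t ≡ 4 − 430 = -426 (mod 7).
    Reduce coefficients mod 7: 6·t ≡ 1 (mod 7).
    The inverse of 6 mod 7 is 6 (since 6·6 = 36 = 5·7 + 1), so t ≡ 6·1 = 6 ≡ 6 (mod 7).
    Then x = 430 + 741·6 = 4876, valid modulo lcm(741, 7) = 5187: x ≡ 4876 (mod 5187).
Verify against each original: 4876 mod 13 = 1, 4876 mod 3 = 1, 4876 mod 19 = 12, 4876 mod 7 = 4.

x ≡ 4876 (mod 5187).


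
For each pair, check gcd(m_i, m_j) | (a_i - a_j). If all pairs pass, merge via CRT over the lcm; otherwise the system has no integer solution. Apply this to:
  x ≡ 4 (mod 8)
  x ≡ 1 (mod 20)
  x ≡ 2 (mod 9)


Moduli 8, 20, 9 are not pairwise coprime, so CRT works modulo lcm(m_i) when all pairwise compatibility conditions hold.
Pairwise compatibility: gcd(m_i, m_j) must divide a_i - a_j for every pair.
Merge one congruence at a time:
  Start: x ≡ 4 (mod 8).
  Combine with x ≡ 1 (mod 20): gcd(8, 20) = 4, and 1 - 4 = -3 is NOT divisible by 4.
    ⇒ system is inconsistent (no integer solution).

No solution (the system is inconsistent).


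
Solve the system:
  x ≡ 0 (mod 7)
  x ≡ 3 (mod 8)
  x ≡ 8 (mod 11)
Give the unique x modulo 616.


Moduli 7, 8, 11 are pairwise coprime; by CRT there is a unique solution modulo M = 7 · 8 · 11 = 616.
Solve pairwise, accumulating the modulus:
  Start with x ≡ 0 (mod 7).
  Combine with x ≡ 3 (mod 8): since gcd(7, 8) = 1, we get a unique residue mod 56.
    Write x = 0 + 7·t and substitute into x ≡ 3 (mod 8): 7·t ≡ 3 − 0 = 3 (mod 8).
    The inverse of 7 mod 8 is 7 (since 7·7 = 49 = 6·8 + 1), so t ≡ 7·3 = 21 ≡ 5 (mod 8).
    Then x = 0 + 7·5 = 35, valid modulo lcm(7, 8) = 56: x ≡ 35 (mod 56).
  Combine with x ≡ 8 (mod 11): since gcd(56, 11) = 1, we get a unique residue mod 616.
    Write x = 35 + 56·t and substitute into x ≡ 8 (mod 11): 56·t ≡ 8 − 35 = -27 (mod 11).
    Reduce coefficients mod 11: 1·t ≡ 6 (mod 11).
    So t ≡ 6 (mod 11).
    Then x = 35 + 56·6 = 371, valid modulo lcm(56, 11) = 616: x ≡ 371 (mod 616).
Verify: 371 mod 7 = 0 ✓, 371 mod 8 = 3 ✓, 371 mod 11 = 8 ✓.

x ≡ 371 (mod 616).


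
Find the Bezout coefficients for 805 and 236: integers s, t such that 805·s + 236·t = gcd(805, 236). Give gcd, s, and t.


Euclidean algorithm on (805, 236) — divide until remainder is 0:
  805 = 3 · 236 + 97
  236 = 2 · 97 + 42
  97 = 2 · 42 + 13
  42 = 3 · 13 + 3
  13 = 4 · 3 + 1
  3 = 3 · 1 + 0
gcd(805, 236) = 1.
Track Bezout coefficients alongside the remainders: start with r₀ = 805 = a·1 + b·0 (s = 1, t = 0) and r₁ = 236 = a·0 + b·1 (s = 0, t = 1); each new remainder r_{k+1} = r_{k-1} − q_k·r_k inherits s_{k+1} = s_{k-1} − q_k·s_k, t_{k+1} = t_{k-1} − q_k·t_k, so r_k = a·s_k + b·t_k at every step:
  q = 3: r = 97, s = 1 − 3·0 = 1, t = 0 − 3·1 = -3  (check: 805·1 + 236·(-3) = 97)
  q = 2: r = 42, s = 0 − 2·1 = -2, t = 1 − 2·(-3) = 7  (check: 805·(-2) + 236·7 = 42)
  q = 2: r = 13, s = 1 − 2·(-2) = 5, t = -3 − 2·7 = -17  (check: 805·5 + 236·(-17) = 13)
  q = 3: r = 3, s = -2 − 3·5 = -17, t = 7 − 3·(-17) = 58  (check: 805·(-17) + 236·58 = 3)
  q = 4: r = 1, s = 5 − 4·(-17) = 73, t = -17 − 4·58 = -249  (check: 805·73 + 236·(-249) = 1)
The row with r = 1 (the gcd) gives the Bezout coefficients s = 73, t = -249.
Result: 805 · (73) + 236 · (-249) = 1.

gcd(805, 236) = 1; s = 73, t = -249 (check: 805·73 + 236·(-249) = 1).


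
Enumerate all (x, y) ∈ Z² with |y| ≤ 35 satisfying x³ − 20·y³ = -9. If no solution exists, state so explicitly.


The equation is x³ - 20y³ = -9. For fixed y, x³ = 20·y³ − 9, so a solution requires the RHS to be a perfect cube.
Strategy: iterate y from -35 to 35, compute RHS = 20·y³ − 9, and check whether it is a (positive or negative) perfect cube.
Check small values of y:
  y = 0: RHS = -9 is not a perfect cube.
  y = 1: RHS = 11 is not a perfect cube.
  y = -1: RHS = -29 is not a perfect cube.
  y = 2: RHS = 151 is not a perfect cube.
  y = -2: RHS = -169 is not a perfect cube.
  y = 3: RHS = 531 is not a perfect cube.
  y = -3: RHS = -549 is not a perfect cube.
Continuing the search up to |y| = 35 finds no solutions either.
No (x, y) in the scanned range satisfies the equation.

No integer solutions with |y| ≤ 35.


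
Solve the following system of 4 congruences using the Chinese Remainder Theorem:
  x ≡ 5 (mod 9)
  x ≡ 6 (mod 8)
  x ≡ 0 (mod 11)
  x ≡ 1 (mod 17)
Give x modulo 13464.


Product of moduli M = 9 · 8 · 11 · 17 = 13464.
Merge one congruence at a time:
  Start: x ≡ 5 (mod 9).
  Combine with x ≡ 6 (mod 8); new modulus lcm = 72.
    Write x = 5 + 9·t and substitute into x ≡ 6 (mod 8): 9·t ≡ 6 − 5 = 1 (mod 8).
    Reduce coefficients mod 8: 1·t ≡ 1 (mod 8).
    So t ≡ 1 (mod 8).
    Then x = 5 + 9·1 = 14, valid modulo lcm(9, 8) = 72: x ≡ 14 (mod 72).
  Combine with x ≡ 0 (mod 11); new modulus lcm = 792.
    Write x = 14 + 72·t and substitute into x ≡ 0 (mod 11): 72·t ≡ 0 − 14 = -14 (mod 11).
    Reduce coefficients mod 11: 6·t ≡ 8 (mod 11).
    The inverse of 6 mod 11 is 2 (since 6·2 = 12 = 1·11 + 1), so t ≡ 2·8 = 16 ≡ 5 (mod 11).
    Then x = 14 + 72·5 = 374, valid modulo lcm(72, 11) = 792: x ≡ 374 (mod 792).
  Combine with x ≡ 1 (mod 17); new modulus lcm = 13464.
    Write x = 374 + 792·t and substitute into x ≡ 1 (mod 17): 792·t ≡ 1 − 374 = -373 (mod 17).
    Reduce coefficients mod 17: 10·t ≡ 1 (mod 17).
    The inverse of 10 mod 17 is 12 (since 10·12 = 120 = 7·17 + 1), so t ≡ 12·1 = 12 ≡ 12 (mod 17).
    Then x = 374 + 792·12 = 9878, valid modulo lcm(792, 17) = 13464: x ≡ 9878 (mod 13464).
Verify against each original: 9878 mod 9 = 5, 9878 mod 8 = 6, 9878 mod 11 = 0, 9878 mod 17 = 1.

x ≡ 9878 (mod 13464).


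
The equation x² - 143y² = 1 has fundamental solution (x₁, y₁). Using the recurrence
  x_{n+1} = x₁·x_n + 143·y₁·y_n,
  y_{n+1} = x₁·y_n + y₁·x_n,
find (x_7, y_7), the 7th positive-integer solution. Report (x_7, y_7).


Step 1: Find the fundamental solution (x₁, y₁) of x² - 143y² = 1.
  Expand √143 as a continued fraction. a₀ = ⌊√143⌋ = 11; iterate m_{k+1} = d_k·a_k − m_k, d_{k+1} = (143 − m_{k+1}²)/d_k, a_{k+1} = ⌊(a₀ + m_{k+1})/d_{k+1}⌋ (starting m₀ = 0, d₀ = 1), with convergents p_k = a_k·p_{k-1} + p_{k-2}, q_k = a_k·q_{k-1} + q_{k-2} (p₋₁ = 1, q₋₁ = 0):
  k = 0: a₀ = 11; p₀/q₀ = 11/1; p₀² − 143·q₀² = 121 − 143 = -22.
  k = 1: m = 11, d = 22, a = ⌊(11 + 11)/22⌋ = 1; p/q = (1·11 + 1)/(1·1 + 0) = 12/1; p² − 143·q² = 144 − 143 = 1.
  The first convergent with p² − 143·q² = 1 gives the fundamental solution (x₁, y₁) = (12, 1).
Step 2: Apply the recurrence (x_{n+1}, y_{n+1}) = (x₁x_n + 143y₁y_n, x₁y_n + y₁x_n) repeatedly.
  From (x_1, y_1) = (12, 1): x_2 = 12·12 + 143·1·1 = 287; y_2 = 12·1 + 1·12 = 24.
  From (x_2, y_2) = (287, 24): x_3 = 12·287 + 143·1·24 = 6876; y_3 = 12·24 + 1·287 = 575.
  From (x_3, y_3) = (6876, 575): x_4 = 12·6876 + 143·1·575 = 164737; y_4 = 12·575 + 1·6876 = 13776.
  From (x_4, y_4) = (164737, 13776): x_5 = 12·164737 + 143·1·13776 = 3946812; y_5 = 12·13776 + 1·164737 = 330049.
  From (x_5, y_5) = (3946812, 330049): x_6 = 12·3946812 + 143·1·330049 = 94558751; y_6 = 12·330049 + 1·3946812 = 7907400.
  From (x_6, y_6) = (94558751, 7907400): x_7 = 12·94558751 + 143·1·7907400 = 2265463212; y_7 = 12·7907400 + 1·94558751 = 189447551.
Step 3: Verify x_7² - 143·y_7² = 5132323564925356944 - 5132323564925356943 = 1 (should be 1). ✓

(x_1, y_1) = (12, 1); (x_7, y_7) = (2265463212, 189447551).


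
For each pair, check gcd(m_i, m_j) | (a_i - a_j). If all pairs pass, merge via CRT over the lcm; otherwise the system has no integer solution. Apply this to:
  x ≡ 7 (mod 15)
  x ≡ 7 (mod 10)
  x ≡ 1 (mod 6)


Moduli 15, 10, 6 are not pairwise coprime, so CRT works modulo lcm(m_i) when all pairwise compatibility conditions hold.
Pairwise compatibility: gcd(m_i, m_j) must divide a_i - a_j for every pair.
Merge one congruence at a time:
  Start: x ≡ 7 (mod 15).
  Combine with x ≡ 7 (mod 10): gcd(15, 10) = 5; 7 - 7 = 0, which IS divisible by 5, so compatible.
    Write x = 7 + 15·t and substitute into x ≡ 7 (mod 10): 15·t ≡ 7 − 7 = 0 (mod 10).
    Divide the congruence (and modulus) by g = 5: 3·t ≡ 0 (mod 2).
    Reduce coefficients mod 2: 1·t ≡ 0 (mod 2).
    So t ≡ 0 (mod 2).
    Then x = 7 + 15·0 = 7, valid modulo lcm(15, 10) = 30: x ≡ 7 (mod 30).
  Combine with x ≡ 1 (mod 6): gcd(30, 6) = 6; 1 - 7 = -6, which IS divisible by 6, so compatible.
    Write x = 7 + 30·t and substitute into x ≡ 1 (mod 6): 30·t ≡ 1 − 7 = -6 (mod 6).
    Divide the congruence (and modulus) by g = 6: 5·t ≡ -1 (mod 1).
    Modulo 1 every t works; take t = 0.
    Then x = 7 + 30·0 = 7, valid modulo lcm(30, 6) = 30: x ≡ 7 (mod 30).
Verify: 7 mod 15 = 7, 7 mod 10 = 7, 7 mod 6 = 1.

x ≡ 7 (mod 30).
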